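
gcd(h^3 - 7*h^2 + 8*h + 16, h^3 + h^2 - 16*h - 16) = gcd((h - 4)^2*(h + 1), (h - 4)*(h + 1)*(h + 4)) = h^2 - 3*h - 4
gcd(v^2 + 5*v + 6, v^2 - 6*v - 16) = v + 2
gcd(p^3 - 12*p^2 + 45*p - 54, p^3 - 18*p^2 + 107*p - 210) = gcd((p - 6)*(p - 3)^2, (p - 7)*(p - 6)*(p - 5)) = p - 6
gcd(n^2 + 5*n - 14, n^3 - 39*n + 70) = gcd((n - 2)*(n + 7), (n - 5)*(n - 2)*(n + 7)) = n^2 + 5*n - 14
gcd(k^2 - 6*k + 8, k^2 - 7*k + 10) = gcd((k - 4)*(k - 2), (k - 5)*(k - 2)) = k - 2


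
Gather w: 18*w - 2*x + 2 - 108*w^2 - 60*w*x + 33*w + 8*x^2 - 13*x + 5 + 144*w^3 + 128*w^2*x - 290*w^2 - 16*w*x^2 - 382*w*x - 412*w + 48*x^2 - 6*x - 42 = 144*w^3 + w^2*(128*x - 398) + w*(-16*x^2 - 442*x - 361) + 56*x^2 - 21*x - 35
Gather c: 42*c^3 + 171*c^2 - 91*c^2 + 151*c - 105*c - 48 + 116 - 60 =42*c^3 + 80*c^2 + 46*c + 8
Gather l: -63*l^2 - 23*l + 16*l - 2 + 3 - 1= -63*l^2 - 7*l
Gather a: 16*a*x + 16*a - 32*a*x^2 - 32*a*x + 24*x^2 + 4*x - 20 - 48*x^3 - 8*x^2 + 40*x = a*(-32*x^2 - 16*x + 16) - 48*x^3 + 16*x^2 + 44*x - 20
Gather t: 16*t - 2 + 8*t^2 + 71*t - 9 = 8*t^2 + 87*t - 11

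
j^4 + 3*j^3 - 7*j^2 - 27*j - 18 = (j - 3)*(j + 1)*(j + 2)*(j + 3)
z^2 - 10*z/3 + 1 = (z - 3)*(z - 1/3)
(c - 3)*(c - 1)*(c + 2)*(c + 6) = c^4 + 4*c^3 - 17*c^2 - 24*c + 36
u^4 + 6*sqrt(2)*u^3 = u^3*(u + 6*sqrt(2))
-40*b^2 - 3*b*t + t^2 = (-8*b + t)*(5*b + t)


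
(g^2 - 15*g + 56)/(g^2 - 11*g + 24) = (g - 7)/(g - 3)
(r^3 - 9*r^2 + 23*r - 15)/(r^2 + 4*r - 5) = (r^2 - 8*r + 15)/(r + 5)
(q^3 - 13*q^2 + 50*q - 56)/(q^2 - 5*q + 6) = (q^2 - 11*q + 28)/(q - 3)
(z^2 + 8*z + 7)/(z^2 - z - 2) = (z + 7)/(z - 2)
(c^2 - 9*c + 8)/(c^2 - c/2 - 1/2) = 2*(c - 8)/(2*c + 1)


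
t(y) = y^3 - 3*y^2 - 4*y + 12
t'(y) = 3*y^2 - 6*y - 4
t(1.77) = 1.07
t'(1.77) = -5.22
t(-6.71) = -398.34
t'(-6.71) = 171.33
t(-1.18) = 10.90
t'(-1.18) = 7.26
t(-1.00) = 12.00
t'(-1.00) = 5.00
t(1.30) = 3.93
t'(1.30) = -6.73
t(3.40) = 3.02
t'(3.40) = 10.28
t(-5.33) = -203.33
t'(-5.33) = 113.21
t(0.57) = 8.93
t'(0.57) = -6.45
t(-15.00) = -3978.00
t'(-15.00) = 761.00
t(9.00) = 462.00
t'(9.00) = 185.00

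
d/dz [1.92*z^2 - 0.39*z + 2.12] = 3.84*z - 0.39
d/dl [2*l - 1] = 2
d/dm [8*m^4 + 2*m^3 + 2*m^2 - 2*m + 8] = 32*m^3 + 6*m^2 + 4*m - 2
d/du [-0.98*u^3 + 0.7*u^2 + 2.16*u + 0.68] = -2.94*u^2 + 1.4*u + 2.16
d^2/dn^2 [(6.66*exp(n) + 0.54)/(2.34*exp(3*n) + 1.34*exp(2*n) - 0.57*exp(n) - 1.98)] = (145.869984*exp(6*n) + 89.260704*exp(5*n) + 66.116592*exp(4*n) + 408.667356*exp(3*n) + 127.301868*exp(2*n) - 1.610118*exp(n) + 25.50042)*exp(n)/(12.812904*exp(9*n) + 22.011912*exp(8*n) + 3.241836*exp(7*n) - 40.842712*exp(6*n) - 38.040606*exp(5*n) + 6.485778*exp(4*n) + 36.409959*exp(3*n) + 13.830102*exp(2*n) - 6.703884*exp(n) - 7.762392)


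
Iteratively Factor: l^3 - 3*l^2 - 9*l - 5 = (l + 1)*(l^2 - 4*l - 5) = (l - 5)*(l + 1)*(l + 1)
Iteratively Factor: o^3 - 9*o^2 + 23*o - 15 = (o - 5)*(o^2 - 4*o + 3) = (o - 5)*(o - 3)*(o - 1)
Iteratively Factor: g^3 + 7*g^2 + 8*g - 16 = (g + 4)*(g^2 + 3*g - 4) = (g - 1)*(g + 4)*(g + 4)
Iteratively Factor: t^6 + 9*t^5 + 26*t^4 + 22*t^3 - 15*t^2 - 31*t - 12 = (t + 3)*(t^5 + 6*t^4 + 8*t^3 - 2*t^2 - 9*t - 4) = (t + 1)*(t + 3)*(t^4 + 5*t^3 + 3*t^2 - 5*t - 4) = (t + 1)*(t + 3)*(t + 4)*(t^3 + t^2 - t - 1) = (t + 1)^2*(t + 3)*(t + 4)*(t^2 - 1) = (t + 1)^3*(t + 3)*(t + 4)*(t - 1)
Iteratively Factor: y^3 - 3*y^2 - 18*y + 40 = (y - 2)*(y^2 - y - 20) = (y - 2)*(y + 4)*(y - 5)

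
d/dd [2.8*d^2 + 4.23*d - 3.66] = 5.6*d + 4.23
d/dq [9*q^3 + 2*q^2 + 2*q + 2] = 27*q^2 + 4*q + 2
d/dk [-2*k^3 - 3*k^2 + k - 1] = -6*k^2 - 6*k + 1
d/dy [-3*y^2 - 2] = -6*y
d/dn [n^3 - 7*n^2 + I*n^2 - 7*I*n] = 3*n^2 + 2*n*(-7 + I) - 7*I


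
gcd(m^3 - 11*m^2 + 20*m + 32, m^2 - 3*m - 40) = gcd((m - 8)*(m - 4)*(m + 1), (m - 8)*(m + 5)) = m - 8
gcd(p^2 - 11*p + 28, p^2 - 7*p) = p - 7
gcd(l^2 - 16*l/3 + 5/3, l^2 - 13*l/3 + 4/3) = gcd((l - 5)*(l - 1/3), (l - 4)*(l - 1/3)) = l - 1/3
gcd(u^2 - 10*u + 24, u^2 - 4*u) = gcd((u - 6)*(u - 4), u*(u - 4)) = u - 4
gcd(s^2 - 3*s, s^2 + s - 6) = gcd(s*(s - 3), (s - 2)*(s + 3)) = 1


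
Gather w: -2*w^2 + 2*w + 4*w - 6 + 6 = -2*w^2 + 6*w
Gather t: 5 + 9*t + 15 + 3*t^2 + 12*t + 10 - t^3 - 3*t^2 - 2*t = -t^3 + 19*t + 30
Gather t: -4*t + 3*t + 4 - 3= 1 - t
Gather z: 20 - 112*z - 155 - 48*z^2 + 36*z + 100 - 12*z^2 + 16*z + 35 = -60*z^2 - 60*z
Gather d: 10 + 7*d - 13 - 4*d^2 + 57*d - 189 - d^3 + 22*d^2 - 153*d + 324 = -d^3 + 18*d^2 - 89*d + 132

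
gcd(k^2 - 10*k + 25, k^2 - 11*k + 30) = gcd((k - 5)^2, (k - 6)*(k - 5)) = k - 5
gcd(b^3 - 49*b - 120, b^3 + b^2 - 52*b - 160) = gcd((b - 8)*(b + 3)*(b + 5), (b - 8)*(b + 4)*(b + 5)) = b^2 - 3*b - 40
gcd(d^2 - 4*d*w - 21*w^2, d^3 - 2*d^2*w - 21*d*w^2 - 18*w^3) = d + 3*w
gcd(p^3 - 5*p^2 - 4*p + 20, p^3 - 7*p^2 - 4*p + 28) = p^2 - 4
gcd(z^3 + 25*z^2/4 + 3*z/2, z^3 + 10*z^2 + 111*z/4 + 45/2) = z + 6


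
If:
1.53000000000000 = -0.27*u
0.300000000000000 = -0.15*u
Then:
No Solution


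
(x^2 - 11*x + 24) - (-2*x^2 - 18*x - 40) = 3*x^2 + 7*x + 64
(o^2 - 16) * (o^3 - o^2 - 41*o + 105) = o^5 - o^4 - 57*o^3 + 121*o^2 + 656*o - 1680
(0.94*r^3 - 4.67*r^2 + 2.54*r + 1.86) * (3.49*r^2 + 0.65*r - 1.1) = 3.2806*r^5 - 15.6873*r^4 + 4.7951*r^3 + 13.2794*r^2 - 1.585*r - 2.046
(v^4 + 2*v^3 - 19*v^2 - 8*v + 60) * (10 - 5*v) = -5*v^5 + 115*v^3 - 150*v^2 - 380*v + 600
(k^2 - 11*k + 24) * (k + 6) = k^3 - 5*k^2 - 42*k + 144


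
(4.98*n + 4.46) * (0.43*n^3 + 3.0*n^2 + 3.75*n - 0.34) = 2.1414*n^4 + 16.8578*n^3 + 32.055*n^2 + 15.0318*n - 1.5164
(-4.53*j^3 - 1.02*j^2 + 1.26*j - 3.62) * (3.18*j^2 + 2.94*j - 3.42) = -14.4054*j^5 - 16.5618*j^4 + 16.5006*j^3 - 4.3188*j^2 - 14.952*j + 12.3804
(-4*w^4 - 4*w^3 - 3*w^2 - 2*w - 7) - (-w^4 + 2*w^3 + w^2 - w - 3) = -3*w^4 - 6*w^3 - 4*w^2 - w - 4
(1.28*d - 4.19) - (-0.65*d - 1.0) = 1.93*d - 3.19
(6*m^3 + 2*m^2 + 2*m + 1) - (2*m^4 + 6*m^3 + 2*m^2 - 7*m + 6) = -2*m^4 + 9*m - 5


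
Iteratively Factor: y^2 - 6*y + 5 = (y - 5)*(y - 1)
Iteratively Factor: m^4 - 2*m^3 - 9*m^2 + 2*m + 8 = (m + 1)*(m^3 - 3*m^2 - 6*m + 8) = (m + 1)*(m + 2)*(m^2 - 5*m + 4) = (m - 1)*(m + 1)*(m + 2)*(m - 4)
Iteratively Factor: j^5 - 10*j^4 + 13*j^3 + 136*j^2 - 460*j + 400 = (j - 5)*(j^4 - 5*j^3 - 12*j^2 + 76*j - 80) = (j - 5)*(j + 4)*(j^3 - 9*j^2 + 24*j - 20) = (j - 5)*(j - 2)*(j + 4)*(j^2 - 7*j + 10) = (j - 5)*(j - 2)^2*(j + 4)*(j - 5)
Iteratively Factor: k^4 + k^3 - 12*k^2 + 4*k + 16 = (k - 2)*(k^3 + 3*k^2 - 6*k - 8) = (k - 2)*(k + 4)*(k^2 - k - 2) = (k - 2)^2*(k + 4)*(k + 1)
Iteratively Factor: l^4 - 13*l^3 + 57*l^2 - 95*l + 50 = (l - 1)*(l^3 - 12*l^2 + 45*l - 50) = (l - 5)*(l - 1)*(l^2 - 7*l + 10) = (l - 5)^2*(l - 1)*(l - 2)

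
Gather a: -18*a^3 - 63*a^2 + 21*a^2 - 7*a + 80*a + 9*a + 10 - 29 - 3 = -18*a^3 - 42*a^2 + 82*a - 22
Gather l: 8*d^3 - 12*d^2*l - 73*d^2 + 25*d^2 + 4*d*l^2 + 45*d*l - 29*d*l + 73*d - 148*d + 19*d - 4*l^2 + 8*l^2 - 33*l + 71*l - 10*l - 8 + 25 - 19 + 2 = 8*d^3 - 48*d^2 - 56*d + l^2*(4*d + 4) + l*(-12*d^2 + 16*d + 28)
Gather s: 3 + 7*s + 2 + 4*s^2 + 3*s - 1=4*s^2 + 10*s + 4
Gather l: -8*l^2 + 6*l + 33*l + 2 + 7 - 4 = -8*l^2 + 39*l + 5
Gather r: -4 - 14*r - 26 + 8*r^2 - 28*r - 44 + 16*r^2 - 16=24*r^2 - 42*r - 90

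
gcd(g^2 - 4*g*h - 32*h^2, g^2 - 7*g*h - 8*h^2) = g - 8*h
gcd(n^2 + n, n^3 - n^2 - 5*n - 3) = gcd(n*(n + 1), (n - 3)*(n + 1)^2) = n + 1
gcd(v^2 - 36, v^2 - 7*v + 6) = v - 6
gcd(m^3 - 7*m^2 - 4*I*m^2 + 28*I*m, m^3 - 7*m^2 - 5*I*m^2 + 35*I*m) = m^2 - 7*m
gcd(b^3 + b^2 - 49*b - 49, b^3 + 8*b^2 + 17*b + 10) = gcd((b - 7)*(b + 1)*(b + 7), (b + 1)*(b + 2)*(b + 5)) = b + 1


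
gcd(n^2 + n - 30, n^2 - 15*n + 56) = 1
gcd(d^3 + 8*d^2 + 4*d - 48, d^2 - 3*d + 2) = d - 2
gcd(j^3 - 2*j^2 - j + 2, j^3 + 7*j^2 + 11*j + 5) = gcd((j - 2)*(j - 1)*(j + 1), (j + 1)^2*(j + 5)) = j + 1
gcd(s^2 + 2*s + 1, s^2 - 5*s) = 1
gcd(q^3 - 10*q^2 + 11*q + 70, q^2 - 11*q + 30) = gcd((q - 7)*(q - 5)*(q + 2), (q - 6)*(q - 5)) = q - 5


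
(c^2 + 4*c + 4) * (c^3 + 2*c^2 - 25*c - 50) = c^5 + 6*c^4 - 13*c^3 - 142*c^2 - 300*c - 200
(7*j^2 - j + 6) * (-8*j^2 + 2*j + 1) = -56*j^4 + 22*j^3 - 43*j^2 + 11*j + 6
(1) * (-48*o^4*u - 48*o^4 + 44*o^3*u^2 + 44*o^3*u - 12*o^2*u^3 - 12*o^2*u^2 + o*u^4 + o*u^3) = -48*o^4*u - 48*o^4 + 44*o^3*u^2 + 44*o^3*u - 12*o^2*u^3 - 12*o^2*u^2 + o*u^4 + o*u^3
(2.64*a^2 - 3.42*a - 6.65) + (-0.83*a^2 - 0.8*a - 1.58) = 1.81*a^2 - 4.22*a - 8.23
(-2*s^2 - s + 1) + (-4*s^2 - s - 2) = -6*s^2 - 2*s - 1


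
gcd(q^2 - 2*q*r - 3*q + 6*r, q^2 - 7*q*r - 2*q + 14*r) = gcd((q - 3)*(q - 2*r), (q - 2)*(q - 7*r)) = 1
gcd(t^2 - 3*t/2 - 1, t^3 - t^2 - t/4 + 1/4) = t + 1/2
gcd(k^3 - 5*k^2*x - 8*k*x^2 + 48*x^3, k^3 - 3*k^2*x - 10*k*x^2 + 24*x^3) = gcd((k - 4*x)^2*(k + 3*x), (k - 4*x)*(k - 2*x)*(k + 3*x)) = -k^2 + k*x + 12*x^2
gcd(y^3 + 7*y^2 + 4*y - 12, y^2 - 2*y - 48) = y + 6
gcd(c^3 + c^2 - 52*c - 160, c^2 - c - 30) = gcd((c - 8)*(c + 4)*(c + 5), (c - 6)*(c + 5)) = c + 5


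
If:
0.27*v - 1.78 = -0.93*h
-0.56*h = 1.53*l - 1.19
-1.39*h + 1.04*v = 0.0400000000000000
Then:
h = 1.37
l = 0.28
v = 1.87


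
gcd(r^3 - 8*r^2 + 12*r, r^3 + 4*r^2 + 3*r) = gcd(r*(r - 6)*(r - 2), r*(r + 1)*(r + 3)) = r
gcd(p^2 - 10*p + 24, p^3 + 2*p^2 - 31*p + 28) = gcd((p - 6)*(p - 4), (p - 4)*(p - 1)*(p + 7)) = p - 4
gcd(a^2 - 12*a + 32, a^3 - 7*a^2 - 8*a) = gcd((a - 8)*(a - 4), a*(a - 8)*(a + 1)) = a - 8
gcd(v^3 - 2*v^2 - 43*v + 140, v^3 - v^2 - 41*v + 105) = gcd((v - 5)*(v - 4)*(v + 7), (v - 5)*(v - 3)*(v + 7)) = v^2 + 2*v - 35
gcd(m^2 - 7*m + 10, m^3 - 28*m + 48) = m - 2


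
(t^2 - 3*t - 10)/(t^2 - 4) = (t - 5)/(t - 2)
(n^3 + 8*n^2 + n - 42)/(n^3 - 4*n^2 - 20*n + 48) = (n^2 + 10*n + 21)/(n^2 - 2*n - 24)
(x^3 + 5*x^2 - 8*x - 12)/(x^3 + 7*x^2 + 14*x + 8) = (x^2 + 4*x - 12)/(x^2 + 6*x + 8)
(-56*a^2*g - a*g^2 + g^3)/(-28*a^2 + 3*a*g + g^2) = g*(8*a - g)/(4*a - g)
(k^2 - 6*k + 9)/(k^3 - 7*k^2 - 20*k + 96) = (k - 3)/(k^2 - 4*k - 32)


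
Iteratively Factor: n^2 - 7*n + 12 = (n - 3)*(n - 4)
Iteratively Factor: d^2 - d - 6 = (d - 3)*(d + 2)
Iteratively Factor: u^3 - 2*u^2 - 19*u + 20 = (u - 5)*(u^2 + 3*u - 4) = (u - 5)*(u - 1)*(u + 4)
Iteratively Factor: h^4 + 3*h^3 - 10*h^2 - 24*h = (h + 4)*(h^3 - h^2 - 6*h) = (h - 3)*(h + 4)*(h^2 + 2*h) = (h - 3)*(h + 2)*(h + 4)*(h)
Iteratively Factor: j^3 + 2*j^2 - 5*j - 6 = (j - 2)*(j^2 + 4*j + 3) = (j - 2)*(j + 3)*(j + 1)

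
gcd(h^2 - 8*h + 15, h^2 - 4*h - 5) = h - 5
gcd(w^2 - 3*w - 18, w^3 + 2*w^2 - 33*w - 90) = w^2 - 3*w - 18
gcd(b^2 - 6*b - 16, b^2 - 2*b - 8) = b + 2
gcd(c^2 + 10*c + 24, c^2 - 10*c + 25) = 1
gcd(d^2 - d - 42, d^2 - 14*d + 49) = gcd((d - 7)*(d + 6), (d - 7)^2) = d - 7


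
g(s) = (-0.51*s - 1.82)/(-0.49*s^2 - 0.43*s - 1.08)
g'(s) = (-0.51*s - 1.82)*(0.98*s + 0.43)/(-0.49*s^2 - 0.43*s - 1.08)^2 - 0.51/(-0.49*s^2 - 0.43*s - 1.08) = (0.2499*s^2 + 0.2193*s - (0.51*s + 1.82)*(0.98*s + 0.43) + 0.5508)/(0.49*s^2 + 0.43*s + 1.08)^2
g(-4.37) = -0.05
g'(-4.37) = 0.04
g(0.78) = 1.29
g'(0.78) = -0.60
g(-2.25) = 0.26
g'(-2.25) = 0.37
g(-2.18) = 0.29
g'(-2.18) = 0.40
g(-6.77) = -0.08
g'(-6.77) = 0.00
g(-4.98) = -0.06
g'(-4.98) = 0.02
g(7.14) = 0.19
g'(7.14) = -0.03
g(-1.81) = 0.47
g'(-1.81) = 0.60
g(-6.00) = -0.08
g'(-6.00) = 0.01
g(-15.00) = -0.06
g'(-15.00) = -0.00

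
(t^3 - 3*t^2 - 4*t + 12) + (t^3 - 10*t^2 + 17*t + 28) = 2*t^3 - 13*t^2 + 13*t + 40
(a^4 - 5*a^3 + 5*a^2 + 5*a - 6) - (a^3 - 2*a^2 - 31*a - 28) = a^4 - 6*a^3 + 7*a^2 + 36*a + 22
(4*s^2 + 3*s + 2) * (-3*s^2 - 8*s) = -12*s^4 - 41*s^3 - 30*s^2 - 16*s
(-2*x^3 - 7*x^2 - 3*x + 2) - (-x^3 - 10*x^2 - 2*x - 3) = -x^3 + 3*x^2 - x + 5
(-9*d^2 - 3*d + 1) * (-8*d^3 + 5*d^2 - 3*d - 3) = 72*d^5 - 21*d^4 + 4*d^3 + 41*d^2 + 6*d - 3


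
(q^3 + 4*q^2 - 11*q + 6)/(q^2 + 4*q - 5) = (q^2 + 5*q - 6)/(q + 5)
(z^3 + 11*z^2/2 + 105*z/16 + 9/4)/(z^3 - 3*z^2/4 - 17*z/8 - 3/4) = (4*z^2 + 19*z + 12)/(2*(2*z^2 - 3*z - 2))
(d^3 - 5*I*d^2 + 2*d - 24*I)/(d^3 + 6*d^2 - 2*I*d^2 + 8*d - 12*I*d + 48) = (d - 3*I)/(d + 6)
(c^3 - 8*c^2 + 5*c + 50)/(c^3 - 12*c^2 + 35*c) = (c^2 - 3*c - 10)/(c*(c - 7))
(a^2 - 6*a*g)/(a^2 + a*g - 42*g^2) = a/(a + 7*g)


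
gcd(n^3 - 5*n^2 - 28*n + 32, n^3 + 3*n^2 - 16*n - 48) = n + 4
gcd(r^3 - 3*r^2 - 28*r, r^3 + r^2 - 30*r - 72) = r + 4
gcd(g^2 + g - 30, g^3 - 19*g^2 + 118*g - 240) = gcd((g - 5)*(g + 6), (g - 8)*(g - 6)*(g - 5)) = g - 5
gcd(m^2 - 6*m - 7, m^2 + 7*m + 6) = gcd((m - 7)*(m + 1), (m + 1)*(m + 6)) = m + 1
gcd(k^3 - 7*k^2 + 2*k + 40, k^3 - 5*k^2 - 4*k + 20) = k^2 - 3*k - 10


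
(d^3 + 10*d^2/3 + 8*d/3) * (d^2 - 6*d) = d^5 - 8*d^4/3 - 52*d^3/3 - 16*d^2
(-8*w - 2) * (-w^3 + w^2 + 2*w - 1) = 8*w^4 - 6*w^3 - 18*w^2 + 4*w + 2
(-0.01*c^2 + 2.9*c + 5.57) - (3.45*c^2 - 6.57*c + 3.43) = -3.46*c^2 + 9.47*c + 2.14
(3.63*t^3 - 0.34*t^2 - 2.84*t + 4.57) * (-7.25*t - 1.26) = -26.3175*t^4 - 2.1088*t^3 + 21.0184*t^2 - 29.5541*t - 5.7582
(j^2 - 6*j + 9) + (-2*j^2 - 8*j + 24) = -j^2 - 14*j + 33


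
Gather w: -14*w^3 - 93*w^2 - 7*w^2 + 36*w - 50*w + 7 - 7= -14*w^3 - 100*w^2 - 14*w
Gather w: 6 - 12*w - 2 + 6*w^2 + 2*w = 6*w^2 - 10*w + 4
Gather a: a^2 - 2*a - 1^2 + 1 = a^2 - 2*a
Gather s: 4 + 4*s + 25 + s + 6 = 5*s + 35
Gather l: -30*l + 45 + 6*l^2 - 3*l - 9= 6*l^2 - 33*l + 36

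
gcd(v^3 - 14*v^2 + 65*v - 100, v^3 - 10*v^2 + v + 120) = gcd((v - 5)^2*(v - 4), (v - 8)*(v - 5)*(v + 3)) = v - 5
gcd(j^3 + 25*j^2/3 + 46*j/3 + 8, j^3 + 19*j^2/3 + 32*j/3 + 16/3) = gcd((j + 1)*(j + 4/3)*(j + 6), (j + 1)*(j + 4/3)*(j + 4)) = j^2 + 7*j/3 + 4/3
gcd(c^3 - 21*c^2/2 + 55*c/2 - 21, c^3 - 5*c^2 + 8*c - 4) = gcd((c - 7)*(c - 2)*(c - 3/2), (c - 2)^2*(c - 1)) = c - 2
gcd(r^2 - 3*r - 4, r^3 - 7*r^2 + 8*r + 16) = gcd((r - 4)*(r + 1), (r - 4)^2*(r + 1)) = r^2 - 3*r - 4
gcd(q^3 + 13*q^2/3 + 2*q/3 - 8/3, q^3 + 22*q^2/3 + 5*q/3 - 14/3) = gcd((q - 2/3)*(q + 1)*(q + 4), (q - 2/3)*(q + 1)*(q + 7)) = q^2 + q/3 - 2/3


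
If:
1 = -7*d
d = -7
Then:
No Solution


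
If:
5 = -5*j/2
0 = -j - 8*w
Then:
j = -2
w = 1/4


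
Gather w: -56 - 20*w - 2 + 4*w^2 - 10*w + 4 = 4*w^2 - 30*w - 54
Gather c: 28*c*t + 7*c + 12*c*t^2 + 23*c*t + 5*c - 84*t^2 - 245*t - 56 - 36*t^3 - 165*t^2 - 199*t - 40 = c*(12*t^2 + 51*t + 12) - 36*t^3 - 249*t^2 - 444*t - 96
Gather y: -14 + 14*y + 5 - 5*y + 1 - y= 8*y - 8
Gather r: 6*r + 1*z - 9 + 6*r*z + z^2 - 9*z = r*(6*z + 6) + z^2 - 8*z - 9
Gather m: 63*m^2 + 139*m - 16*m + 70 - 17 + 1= 63*m^2 + 123*m + 54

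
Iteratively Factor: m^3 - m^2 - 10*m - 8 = (m + 2)*(m^2 - 3*m - 4) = (m - 4)*(m + 2)*(m + 1)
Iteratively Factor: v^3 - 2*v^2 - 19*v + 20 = (v - 5)*(v^2 + 3*v - 4) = (v - 5)*(v - 1)*(v + 4)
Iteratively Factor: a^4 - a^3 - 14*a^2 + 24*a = (a)*(a^3 - a^2 - 14*a + 24) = a*(a - 3)*(a^2 + 2*a - 8) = a*(a - 3)*(a - 2)*(a + 4)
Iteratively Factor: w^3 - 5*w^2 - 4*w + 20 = (w - 5)*(w^2 - 4) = (w - 5)*(w - 2)*(w + 2)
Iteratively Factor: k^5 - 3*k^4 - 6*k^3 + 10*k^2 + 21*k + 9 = (k + 1)*(k^4 - 4*k^3 - 2*k^2 + 12*k + 9) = (k + 1)^2*(k^3 - 5*k^2 + 3*k + 9) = (k + 1)^3*(k^2 - 6*k + 9) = (k - 3)*(k + 1)^3*(k - 3)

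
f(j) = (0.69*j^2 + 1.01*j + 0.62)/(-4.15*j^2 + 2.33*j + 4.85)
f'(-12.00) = 0.00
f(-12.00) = -0.14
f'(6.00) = 0.02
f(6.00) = -0.24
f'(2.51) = 0.29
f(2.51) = -0.49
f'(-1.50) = -0.02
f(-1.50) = -0.08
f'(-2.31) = 0.01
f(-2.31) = -0.09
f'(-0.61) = -0.45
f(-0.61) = 0.14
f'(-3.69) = 0.01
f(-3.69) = -0.10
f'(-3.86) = 0.01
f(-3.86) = -0.11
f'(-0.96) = -1.75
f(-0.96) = -0.24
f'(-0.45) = -0.08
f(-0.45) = 0.10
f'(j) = (1.38*j + 1.01)/(-4.15*j^2 + 2.33*j + 4.85) + (8.3*j - 2.33)*(0.69*j^2 + 1.01*j + 0.62)/(-4.15*j^2 + 2.33*j + 4.85)^2 = (5.7992*j^2 + 11.839*j + 3.4539)/(17.2225*j^4 - 19.339*j^3 - 34.8261*j^2 + 22.601*j + 23.5225)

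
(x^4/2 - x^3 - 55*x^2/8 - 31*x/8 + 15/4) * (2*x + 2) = x^5 - x^4 - 63*x^3/4 - 43*x^2/2 - x/4 + 15/2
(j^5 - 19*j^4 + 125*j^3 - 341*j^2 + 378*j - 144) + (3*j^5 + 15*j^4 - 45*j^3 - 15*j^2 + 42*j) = 4*j^5 - 4*j^4 + 80*j^3 - 356*j^2 + 420*j - 144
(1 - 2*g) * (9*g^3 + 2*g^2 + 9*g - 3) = -18*g^4 + 5*g^3 - 16*g^2 + 15*g - 3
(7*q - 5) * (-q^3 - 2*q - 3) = -7*q^4 + 5*q^3 - 14*q^2 - 11*q + 15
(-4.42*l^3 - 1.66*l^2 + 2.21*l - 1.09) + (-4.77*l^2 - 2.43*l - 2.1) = -4.42*l^3 - 6.43*l^2 - 0.22*l - 3.19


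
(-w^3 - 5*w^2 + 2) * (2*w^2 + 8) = -2*w^5 - 10*w^4 - 8*w^3 - 36*w^2 + 16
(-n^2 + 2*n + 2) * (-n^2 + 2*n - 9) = n^4 - 4*n^3 + 11*n^2 - 14*n - 18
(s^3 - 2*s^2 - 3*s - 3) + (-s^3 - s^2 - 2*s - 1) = -3*s^2 - 5*s - 4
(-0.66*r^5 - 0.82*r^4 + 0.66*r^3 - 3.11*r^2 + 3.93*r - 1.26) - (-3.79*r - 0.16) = -0.66*r^5 - 0.82*r^4 + 0.66*r^3 - 3.11*r^2 + 7.72*r - 1.1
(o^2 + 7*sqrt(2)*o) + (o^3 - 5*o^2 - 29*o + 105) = o^3 - 4*o^2 - 29*o + 7*sqrt(2)*o + 105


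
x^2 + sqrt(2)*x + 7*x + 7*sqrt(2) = (x + 7)*(x + sqrt(2))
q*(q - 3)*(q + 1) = q^3 - 2*q^2 - 3*q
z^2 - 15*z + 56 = (z - 8)*(z - 7)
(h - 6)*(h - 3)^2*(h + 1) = h^4 - 11*h^3 + 33*h^2 - 9*h - 54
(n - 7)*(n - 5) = n^2 - 12*n + 35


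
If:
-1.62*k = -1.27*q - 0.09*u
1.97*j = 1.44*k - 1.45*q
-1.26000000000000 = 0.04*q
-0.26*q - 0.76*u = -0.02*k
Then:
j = 5.55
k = -24.13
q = -31.50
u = 10.14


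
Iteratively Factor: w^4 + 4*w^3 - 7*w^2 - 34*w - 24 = (w + 4)*(w^3 - 7*w - 6) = (w + 2)*(w + 4)*(w^2 - 2*w - 3) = (w - 3)*(w + 2)*(w + 4)*(w + 1)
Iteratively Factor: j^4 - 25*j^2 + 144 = (j + 3)*(j^3 - 3*j^2 - 16*j + 48) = (j - 3)*(j + 3)*(j^2 - 16) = (j - 3)*(j + 3)*(j + 4)*(j - 4)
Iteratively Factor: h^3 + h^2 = (h)*(h^2 + h) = h^2*(h + 1)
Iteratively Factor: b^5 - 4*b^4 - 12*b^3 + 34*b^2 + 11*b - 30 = (b - 1)*(b^4 - 3*b^3 - 15*b^2 + 19*b + 30) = (b - 1)*(b + 3)*(b^3 - 6*b^2 + 3*b + 10) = (b - 2)*(b - 1)*(b + 3)*(b^2 - 4*b - 5) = (b - 2)*(b - 1)*(b + 1)*(b + 3)*(b - 5)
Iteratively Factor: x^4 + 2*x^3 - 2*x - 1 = (x + 1)*(x^3 + x^2 - x - 1) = (x - 1)*(x + 1)*(x^2 + 2*x + 1) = (x - 1)*(x + 1)^2*(x + 1)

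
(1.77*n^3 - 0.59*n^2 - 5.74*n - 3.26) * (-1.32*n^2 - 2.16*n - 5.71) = -2.3364*n^5 - 3.0444*n^4 - 1.2555*n^3 + 20.0705*n^2 + 39.817*n + 18.6146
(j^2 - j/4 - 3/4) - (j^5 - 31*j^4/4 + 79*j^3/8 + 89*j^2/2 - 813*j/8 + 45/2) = -j^5 + 31*j^4/4 - 79*j^3/8 - 87*j^2/2 + 811*j/8 - 93/4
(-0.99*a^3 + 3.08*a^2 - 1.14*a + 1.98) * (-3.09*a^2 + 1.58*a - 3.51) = 3.0591*a^5 - 11.0814*a^4 + 11.8639*a^3 - 18.7302*a^2 + 7.1298*a - 6.9498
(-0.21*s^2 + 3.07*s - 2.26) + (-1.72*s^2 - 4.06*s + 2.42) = -1.93*s^2 - 0.99*s + 0.16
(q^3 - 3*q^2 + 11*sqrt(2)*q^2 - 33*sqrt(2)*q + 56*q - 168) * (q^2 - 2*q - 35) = q^5 - 5*q^4 + 11*sqrt(2)*q^4 - 55*sqrt(2)*q^3 + 27*q^3 - 319*sqrt(2)*q^2 - 175*q^2 - 1624*q + 1155*sqrt(2)*q + 5880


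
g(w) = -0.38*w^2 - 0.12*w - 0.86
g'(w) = -0.76*w - 0.12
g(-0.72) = -0.97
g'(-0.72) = 0.43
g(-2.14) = -2.34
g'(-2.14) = 1.51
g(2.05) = -2.70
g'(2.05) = -1.68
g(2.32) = -3.18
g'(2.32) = -1.88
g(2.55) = -3.64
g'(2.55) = -2.06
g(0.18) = -0.89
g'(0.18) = -0.26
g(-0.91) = -1.07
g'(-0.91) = 0.57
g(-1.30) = -1.35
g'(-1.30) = 0.87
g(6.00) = -15.26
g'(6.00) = -4.68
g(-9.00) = -30.56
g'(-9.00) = 6.72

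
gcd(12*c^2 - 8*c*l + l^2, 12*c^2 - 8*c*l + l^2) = 12*c^2 - 8*c*l + l^2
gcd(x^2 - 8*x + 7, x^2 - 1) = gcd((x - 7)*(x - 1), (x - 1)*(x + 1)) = x - 1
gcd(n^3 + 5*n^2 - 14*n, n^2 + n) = n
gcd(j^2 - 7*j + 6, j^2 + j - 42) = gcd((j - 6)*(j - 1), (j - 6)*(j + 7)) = j - 6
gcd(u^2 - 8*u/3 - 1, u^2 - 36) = 1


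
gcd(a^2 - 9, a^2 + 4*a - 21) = a - 3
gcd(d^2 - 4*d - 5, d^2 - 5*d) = d - 5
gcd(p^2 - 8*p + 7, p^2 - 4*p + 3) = p - 1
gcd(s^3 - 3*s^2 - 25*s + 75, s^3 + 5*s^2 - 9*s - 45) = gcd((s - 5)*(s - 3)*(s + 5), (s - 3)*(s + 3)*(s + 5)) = s^2 + 2*s - 15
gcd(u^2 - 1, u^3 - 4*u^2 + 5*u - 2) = u - 1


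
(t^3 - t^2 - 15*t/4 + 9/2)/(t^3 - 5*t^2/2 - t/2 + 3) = (t^2 + t/2 - 3)/(t^2 - t - 2)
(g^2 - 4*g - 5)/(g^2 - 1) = (g - 5)/(g - 1)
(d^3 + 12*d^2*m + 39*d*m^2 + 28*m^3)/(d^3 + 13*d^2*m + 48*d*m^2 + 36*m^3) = (d^2 + 11*d*m + 28*m^2)/(d^2 + 12*d*m + 36*m^2)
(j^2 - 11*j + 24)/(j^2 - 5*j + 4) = (j^2 - 11*j + 24)/(j^2 - 5*j + 4)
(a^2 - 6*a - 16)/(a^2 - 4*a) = (a^2 - 6*a - 16)/(a*(a - 4))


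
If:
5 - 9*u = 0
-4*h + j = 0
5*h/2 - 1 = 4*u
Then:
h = 58/45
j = 232/45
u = 5/9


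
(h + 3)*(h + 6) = h^2 + 9*h + 18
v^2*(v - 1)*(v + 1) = v^4 - v^2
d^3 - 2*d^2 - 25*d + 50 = (d - 5)*(d - 2)*(d + 5)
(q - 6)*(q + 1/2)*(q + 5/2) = q^3 - 3*q^2 - 67*q/4 - 15/2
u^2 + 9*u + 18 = (u + 3)*(u + 6)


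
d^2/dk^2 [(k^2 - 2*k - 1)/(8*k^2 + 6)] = (-32*k^3 - 84*k^2 + 72*k + 21)/(64*k^6 + 144*k^4 + 108*k^2 + 27)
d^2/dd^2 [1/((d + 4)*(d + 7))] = 2*((d + 4)^2 + (d + 4)*(d + 7) + (d + 7)^2)/((d + 4)^3*(d + 7)^3)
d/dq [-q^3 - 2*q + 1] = -3*q^2 - 2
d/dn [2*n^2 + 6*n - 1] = 4*n + 6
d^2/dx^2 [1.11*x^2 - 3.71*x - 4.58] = 2.22000000000000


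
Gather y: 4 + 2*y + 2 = 2*y + 6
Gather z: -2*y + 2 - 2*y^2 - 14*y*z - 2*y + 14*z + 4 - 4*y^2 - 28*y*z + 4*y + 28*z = -6*y^2 + z*(42 - 42*y) + 6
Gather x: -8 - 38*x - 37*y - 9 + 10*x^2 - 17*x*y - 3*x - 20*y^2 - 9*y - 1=10*x^2 + x*(-17*y - 41) - 20*y^2 - 46*y - 18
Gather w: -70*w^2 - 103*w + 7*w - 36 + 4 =-70*w^2 - 96*w - 32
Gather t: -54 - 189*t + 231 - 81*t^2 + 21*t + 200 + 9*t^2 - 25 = -72*t^2 - 168*t + 352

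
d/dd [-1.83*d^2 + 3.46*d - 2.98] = 3.46 - 3.66*d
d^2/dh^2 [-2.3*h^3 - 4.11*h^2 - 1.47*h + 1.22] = -13.8*h - 8.22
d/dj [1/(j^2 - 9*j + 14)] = (9 - 2*j)/(j^2 - 9*j + 14)^2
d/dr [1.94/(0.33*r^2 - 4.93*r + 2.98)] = (9.5642 - 1.2804*r)/(0.33*r^2 - 4.93*r + 2.98)^2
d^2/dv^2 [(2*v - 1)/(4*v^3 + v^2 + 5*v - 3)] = 2*((2*v - 1)*(12*v^2 + 2*v + 5)^2 - (24*v^2 + 4*v + (2*v - 1)*(12*v + 1) + 10)*(4*v^3 + v^2 + 5*v - 3))/(4*v^3 + v^2 + 5*v - 3)^3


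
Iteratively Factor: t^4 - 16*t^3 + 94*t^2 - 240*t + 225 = (t - 3)*(t^3 - 13*t^2 + 55*t - 75) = (t - 3)^2*(t^2 - 10*t + 25) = (t - 5)*(t - 3)^2*(t - 5)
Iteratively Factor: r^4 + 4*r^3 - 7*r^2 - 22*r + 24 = (r - 2)*(r^3 + 6*r^2 + 5*r - 12) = (r - 2)*(r + 4)*(r^2 + 2*r - 3) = (r - 2)*(r + 3)*(r + 4)*(r - 1)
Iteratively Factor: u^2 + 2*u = (u)*(u + 2)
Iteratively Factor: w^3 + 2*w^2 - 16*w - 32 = (w + 2)*(w^2 - 16) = (w - 4)*(w + 2)*(w + 4)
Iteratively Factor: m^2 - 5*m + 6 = (m - 2)*(m - 3)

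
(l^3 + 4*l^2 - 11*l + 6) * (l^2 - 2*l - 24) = l^5 + 2*l^4 - 43*l^3 - 68*l^2 + 252*l - 144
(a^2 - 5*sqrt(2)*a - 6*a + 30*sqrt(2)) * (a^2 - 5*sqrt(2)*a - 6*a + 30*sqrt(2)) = a^4 - 10*sqrt(2)*a^3 - 12*a^3 + 86*a^2 + 120*sqrt(2)*a^2 - 600*a - 360*sqrt(2)*a + 1800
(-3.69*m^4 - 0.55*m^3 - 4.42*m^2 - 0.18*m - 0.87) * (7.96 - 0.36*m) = 1.3284*m^5 - 29.1744*m^4 - 2.7868*m^3 - 35.1184*m^2 - 1.1196*m - 6.9252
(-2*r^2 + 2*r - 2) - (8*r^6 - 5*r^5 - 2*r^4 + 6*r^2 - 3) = -8*r^6 + 5*r^5 + 2*r^4 - 8*r^2 + 2*r + 1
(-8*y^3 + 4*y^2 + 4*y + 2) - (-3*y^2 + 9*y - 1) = -8*y^3 + 7*y^2 - 5*y + 3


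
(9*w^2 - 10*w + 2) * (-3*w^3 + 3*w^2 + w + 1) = -27*w^5 + 57*w^4 - 27*w^3 + 5*w^2 - 8*w + 2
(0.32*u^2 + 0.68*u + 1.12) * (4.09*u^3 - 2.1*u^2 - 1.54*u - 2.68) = 1.3088*u^5 + 2.1092*u^4 + 2.66*u^3 - 4.2568*u^2 - 3.5472*u - 3.0016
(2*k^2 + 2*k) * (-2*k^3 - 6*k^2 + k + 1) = -4*k^5 - 16*k^4 - 10*k^3 + 4*k^2 + 2*k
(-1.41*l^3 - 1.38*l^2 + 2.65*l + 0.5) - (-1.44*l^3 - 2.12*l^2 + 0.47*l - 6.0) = 0.03*l^3 + 0.74*l^2 + 2.18*l + 6.5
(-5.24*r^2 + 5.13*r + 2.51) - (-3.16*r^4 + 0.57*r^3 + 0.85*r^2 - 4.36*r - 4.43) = 3.16*r^4 - 0.57*r^3 - 6.09*r^2 + 9.49*r + 6.94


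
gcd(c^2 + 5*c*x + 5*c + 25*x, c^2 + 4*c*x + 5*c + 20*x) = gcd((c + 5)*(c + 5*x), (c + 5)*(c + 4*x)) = c + 5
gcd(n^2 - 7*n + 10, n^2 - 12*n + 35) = n - 5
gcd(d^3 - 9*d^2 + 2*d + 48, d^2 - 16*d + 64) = d - 8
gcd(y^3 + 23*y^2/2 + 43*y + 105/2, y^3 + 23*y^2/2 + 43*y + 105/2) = y^3 + 23*y^2/2 + 43*y + 105/2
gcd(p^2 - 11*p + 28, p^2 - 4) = 1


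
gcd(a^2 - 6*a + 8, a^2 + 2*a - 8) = a - 2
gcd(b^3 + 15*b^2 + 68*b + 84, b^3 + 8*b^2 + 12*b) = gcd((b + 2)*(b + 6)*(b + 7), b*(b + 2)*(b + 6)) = b^2 + 8*b + 12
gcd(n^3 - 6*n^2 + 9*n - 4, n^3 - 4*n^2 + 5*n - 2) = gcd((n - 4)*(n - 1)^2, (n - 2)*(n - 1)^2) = n^2 - 2*n + 1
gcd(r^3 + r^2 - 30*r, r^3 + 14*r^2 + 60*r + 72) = r + 6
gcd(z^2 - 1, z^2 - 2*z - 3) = z + 1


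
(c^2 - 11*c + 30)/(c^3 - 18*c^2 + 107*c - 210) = 1/(c - 7)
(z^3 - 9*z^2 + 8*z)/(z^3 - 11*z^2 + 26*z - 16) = z/(z - 2)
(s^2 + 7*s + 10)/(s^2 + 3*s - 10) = (s + 2)/(s - 2)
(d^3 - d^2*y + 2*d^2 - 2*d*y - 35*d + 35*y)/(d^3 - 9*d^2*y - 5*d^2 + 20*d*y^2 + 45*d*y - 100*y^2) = (d^2 - d*y + 7*d - 7*y)/(d^2 - 9*d*y + 20*y^2)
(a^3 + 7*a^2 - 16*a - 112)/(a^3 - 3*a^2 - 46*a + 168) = (a + 4)/(a - 6)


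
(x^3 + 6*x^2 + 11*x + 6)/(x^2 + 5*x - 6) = (x^3 + 6*x^2 + 11*x + 6)/(x^2 + 5*x - 6)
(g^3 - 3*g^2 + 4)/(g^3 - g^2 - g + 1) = (g^2 - 4*g + 4)/(g^2 - 2*g + 1)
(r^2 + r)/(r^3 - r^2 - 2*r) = 1/(r - 2)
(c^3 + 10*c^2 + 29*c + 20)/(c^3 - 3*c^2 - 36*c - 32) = (c + 5)/(c - 8)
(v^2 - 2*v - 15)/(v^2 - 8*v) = (v^2 - 2*v - 15)/(v*(v - 8))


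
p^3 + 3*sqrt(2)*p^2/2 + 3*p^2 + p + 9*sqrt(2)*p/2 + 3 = (p + 3)*(p + sqrt(2)/2)*(p + sqrt(2))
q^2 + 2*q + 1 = (q + 1)^2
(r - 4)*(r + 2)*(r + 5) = r^3 + 3*r^2 - 18*r - 40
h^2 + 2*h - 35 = (h - 5)*(h + 7)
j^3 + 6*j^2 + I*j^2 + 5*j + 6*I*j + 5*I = (j + 1)*(j + 5)*(j + I)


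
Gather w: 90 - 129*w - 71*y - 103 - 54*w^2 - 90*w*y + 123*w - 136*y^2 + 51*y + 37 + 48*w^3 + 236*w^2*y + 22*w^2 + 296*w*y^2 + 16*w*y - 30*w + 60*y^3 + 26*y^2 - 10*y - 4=48*w^3 + w^2*(236*y - 32) + w*(296*y^2 - 74*y - 36) + 60*y^3 - 110*y^2 - 30*y + 20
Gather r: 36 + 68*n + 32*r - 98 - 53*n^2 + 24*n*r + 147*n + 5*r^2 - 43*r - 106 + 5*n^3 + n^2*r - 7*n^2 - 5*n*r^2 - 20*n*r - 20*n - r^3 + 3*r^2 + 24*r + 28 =5*n^3 - 60*n^2 + 195*n - r^3 + r^2*(8 - 5*n) + r*(n^2 + 4*n + 13) - 140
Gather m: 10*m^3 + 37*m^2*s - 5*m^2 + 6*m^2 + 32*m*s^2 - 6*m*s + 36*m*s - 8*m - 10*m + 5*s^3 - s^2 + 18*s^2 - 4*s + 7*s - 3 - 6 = 10*m^3 + m^2*(37*s + 1) + m*(32*s^2 + 30*s - 18) + 5*s^3 + 17*s^2 + 3*s - 9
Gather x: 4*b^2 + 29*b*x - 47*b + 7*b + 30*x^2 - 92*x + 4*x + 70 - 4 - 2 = 4*b^2 - 40*b + 30*x^2 + x*(29*b - 88) + 64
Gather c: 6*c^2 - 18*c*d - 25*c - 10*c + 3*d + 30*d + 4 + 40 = 6*c^2 + c*(-18*d - 35) + 33*d + 44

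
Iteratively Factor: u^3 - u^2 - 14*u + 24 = (u - 3)*(u^2 + 2*u - 8) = (u - 3)*(u - 2)*(u + 4)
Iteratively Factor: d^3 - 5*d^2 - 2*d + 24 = (d - 4)*(d^2 - d - 6) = (d - 4)*(d + 2)*(d - 3)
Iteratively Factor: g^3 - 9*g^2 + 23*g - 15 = (g - 1)*(g^2 - 8*g + 15) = (g - 5)*(g - 1)*(g - 3)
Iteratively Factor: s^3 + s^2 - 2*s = (s + 2)*(s^2 - s) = s*(s + 2)*(s - 1)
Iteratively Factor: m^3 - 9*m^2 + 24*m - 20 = (m - 2)*(m^2 - 7*m + 10) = (m - 2)^2*(m - 5)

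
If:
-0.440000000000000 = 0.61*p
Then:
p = -0.72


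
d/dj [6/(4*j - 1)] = -24/(4*j - 1)^2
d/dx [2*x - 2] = 2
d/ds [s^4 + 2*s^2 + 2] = 4*s*(s^2 + 1)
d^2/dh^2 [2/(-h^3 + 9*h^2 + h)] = 4*(3*h*(h - 3)*(-h^2 + 9*h + 1) + (-3*h^2 + 18*h + 1)^2)/(h^3*(-h^2 + 9*h + 1)^3)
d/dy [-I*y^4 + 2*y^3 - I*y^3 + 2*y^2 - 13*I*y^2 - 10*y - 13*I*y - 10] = -4*I*y^3 + y^2*(6 - 3*I) + y*(4 - 26*I) - 10 - 13*I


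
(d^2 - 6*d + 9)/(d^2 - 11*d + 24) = (d - 3)/(d - 8)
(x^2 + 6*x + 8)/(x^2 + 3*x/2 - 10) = 2*(x + 2)/(2*x - 5)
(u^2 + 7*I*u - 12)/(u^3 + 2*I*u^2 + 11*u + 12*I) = (u + 3*I)/(u^2 - 2*I*u + 3)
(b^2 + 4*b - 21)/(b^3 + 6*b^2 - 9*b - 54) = (b + 7)/(b^2 + 9*b + 18)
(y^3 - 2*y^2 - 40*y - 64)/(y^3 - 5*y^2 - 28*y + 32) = (y + 2)/(y - 1)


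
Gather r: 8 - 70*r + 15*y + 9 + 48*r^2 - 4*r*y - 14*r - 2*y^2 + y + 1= 48*r^2 + r*(-4*y - 84) - 2*y^2 + 16*y + 18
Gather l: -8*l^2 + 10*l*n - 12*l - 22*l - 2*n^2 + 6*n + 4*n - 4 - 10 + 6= -8*l^2 + l*(10*n - 34) - 2*n^2 + 10*n - 8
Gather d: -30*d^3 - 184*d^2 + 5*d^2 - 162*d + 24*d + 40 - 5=-30*d^3 - 179*d^2 - 138*d + 35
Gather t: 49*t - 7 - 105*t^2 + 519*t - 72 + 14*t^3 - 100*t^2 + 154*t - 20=14*t^3 - 205*t^2 + 722*t - 99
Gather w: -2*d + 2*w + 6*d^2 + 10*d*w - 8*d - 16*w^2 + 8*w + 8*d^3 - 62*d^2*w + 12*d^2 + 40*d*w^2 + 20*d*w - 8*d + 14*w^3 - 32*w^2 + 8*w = 8*d^3 + 18*d^2 - 18*d + 14*w^3 + w^2*(40*d - 48) + w*(-62*d^2 + 30*d + 18)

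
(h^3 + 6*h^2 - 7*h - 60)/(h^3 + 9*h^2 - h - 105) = (h + 4)/(h + 7)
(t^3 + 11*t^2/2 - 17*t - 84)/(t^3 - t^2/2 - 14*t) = (t + 6)/t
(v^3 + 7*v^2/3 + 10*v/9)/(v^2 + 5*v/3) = v + 2/3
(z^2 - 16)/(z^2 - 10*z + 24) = (z + 4)/(z - 6)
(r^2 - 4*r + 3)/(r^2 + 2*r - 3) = (r - 3)/(r + 3)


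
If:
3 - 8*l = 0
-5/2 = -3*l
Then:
No Solution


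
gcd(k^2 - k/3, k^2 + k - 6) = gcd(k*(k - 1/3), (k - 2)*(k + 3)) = 1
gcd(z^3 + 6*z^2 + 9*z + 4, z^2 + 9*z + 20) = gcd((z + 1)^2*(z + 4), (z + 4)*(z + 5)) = z + 4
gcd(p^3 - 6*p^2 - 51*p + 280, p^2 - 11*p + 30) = p - 5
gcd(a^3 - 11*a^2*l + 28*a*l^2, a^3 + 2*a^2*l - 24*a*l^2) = a^2 - 4*a*l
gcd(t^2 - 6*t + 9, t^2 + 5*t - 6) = 1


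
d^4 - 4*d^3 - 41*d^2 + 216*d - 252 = (d - 6)*(d - 3)*(d - 2)*(d + 7)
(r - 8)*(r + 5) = r^2 - 3*r - 40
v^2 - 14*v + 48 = (v - 8)*(v - 6)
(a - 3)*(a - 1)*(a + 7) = a^3 + 3*a^2 - 25*a + 21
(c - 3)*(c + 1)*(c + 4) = c^3 + 2*c^2 - 11*c - 12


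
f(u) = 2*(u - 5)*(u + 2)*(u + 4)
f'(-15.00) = 1246.00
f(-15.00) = -5720.00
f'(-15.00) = 1246.00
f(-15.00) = -5720.00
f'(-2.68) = -11.63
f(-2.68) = 13.79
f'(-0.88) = -42.87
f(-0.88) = -41.09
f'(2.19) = -6.46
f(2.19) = -145.76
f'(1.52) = -24.06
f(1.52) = -135.24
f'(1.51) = -24.28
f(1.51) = -134.99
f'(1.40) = -26.64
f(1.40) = -132.19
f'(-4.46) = 57.51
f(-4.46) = -21.41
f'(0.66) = -38.75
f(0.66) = -107.59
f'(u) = 2*(u - 5)*(u + 2) + 2*(u - 5)*(u + 4) + 2*(u + 2)*(u + 4)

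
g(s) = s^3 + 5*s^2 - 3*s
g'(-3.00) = -6.00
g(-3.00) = 27.00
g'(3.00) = 54.00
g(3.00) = 63.00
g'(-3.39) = -2.42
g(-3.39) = 28.67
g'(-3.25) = -3.81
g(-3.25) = 28.23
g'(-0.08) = -3.78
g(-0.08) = 0.27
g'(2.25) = 34.69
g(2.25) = 29.95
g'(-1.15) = -10.53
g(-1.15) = 8.54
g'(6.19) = 173.85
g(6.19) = 410.19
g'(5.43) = 139.75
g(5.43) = 291.24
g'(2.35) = 37.07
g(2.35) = 33.54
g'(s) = 3*s^2 + 10*s - 3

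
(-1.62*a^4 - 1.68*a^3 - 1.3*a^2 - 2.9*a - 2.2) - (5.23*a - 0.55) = -1.62*a^4 - 1.68*a^3 - 1.3*a^2 - 8.13*a - 1.65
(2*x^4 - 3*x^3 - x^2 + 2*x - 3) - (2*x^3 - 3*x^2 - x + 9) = 2*x^4 - 5*x^3 + 2*x^2 + 3*x - 12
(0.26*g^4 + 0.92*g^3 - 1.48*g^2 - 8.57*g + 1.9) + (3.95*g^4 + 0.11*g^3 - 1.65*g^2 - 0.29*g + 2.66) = 4.21*g^4 + 1.03*g^3 - 3.13*g^2 - 8.86*g + 4.56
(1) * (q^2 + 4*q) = q^2 + 4*q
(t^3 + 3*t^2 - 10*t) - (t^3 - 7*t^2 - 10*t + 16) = 10*t^2 - 16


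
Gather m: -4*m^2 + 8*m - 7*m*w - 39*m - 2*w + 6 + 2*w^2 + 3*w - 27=-4*m^2 + m*(-7*w - 31) + 2*w^2 + w - 21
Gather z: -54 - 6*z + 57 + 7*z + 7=z + 10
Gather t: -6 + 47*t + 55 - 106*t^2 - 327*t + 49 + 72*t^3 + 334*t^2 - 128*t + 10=72*t^3 + 228*t^2 - 408*t + 108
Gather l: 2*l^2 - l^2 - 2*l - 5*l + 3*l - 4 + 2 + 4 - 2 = l^2 - 4*l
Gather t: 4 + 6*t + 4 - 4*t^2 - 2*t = -4*t^2 + 4*t + 8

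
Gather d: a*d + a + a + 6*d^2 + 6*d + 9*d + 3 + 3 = 2*a + 6*d^2 + d*(a + 15) + 6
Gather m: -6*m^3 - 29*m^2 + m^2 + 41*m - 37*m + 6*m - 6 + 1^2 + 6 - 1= -6*m^3 - 28*m^2 + 10*m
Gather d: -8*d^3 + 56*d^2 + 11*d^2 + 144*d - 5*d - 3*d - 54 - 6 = -8*d^3 + 67*d^2 + 136*d - 60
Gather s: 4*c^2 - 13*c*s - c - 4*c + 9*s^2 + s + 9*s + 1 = 4*c^2 - 5*c + 9*s^2 + s*(10 - 13*c) + 1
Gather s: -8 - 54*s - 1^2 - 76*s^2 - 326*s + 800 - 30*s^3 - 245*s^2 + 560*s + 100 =-30*s^3 - 321*s^2 + 180*s + 891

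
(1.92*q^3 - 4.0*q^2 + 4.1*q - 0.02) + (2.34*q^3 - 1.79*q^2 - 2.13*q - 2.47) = 4.26*q^3 - 5.79*q^2 + 1.97*q - 2.49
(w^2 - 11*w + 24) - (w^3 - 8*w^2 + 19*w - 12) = -w^3 + 9*w^2 - 30*w + 36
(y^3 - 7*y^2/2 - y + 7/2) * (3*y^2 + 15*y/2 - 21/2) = 3*y^5 - 3*y^4 - 159*y^3/4 + 159*y^2/4 + 147*y/4 - 147/4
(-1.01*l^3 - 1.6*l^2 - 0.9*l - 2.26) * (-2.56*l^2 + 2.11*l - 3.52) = 2.5856*l^5 + 1.9649*l^4 + 2.4832*l^3 + 9.5186*l^2 - 1.6006*l + 7.9552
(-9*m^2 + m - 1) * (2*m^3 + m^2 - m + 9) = -18*m^5 - 7*m^4 + 8*m^3 - 83*m^2 + 10*m - 9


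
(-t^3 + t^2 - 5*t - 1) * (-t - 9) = t^4 + 8*t^3 - 4*t^2 + 46*t + 9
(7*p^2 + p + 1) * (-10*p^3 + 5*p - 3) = -70*p^5 - 10*p^4 + 25*p^3 - 16*p^2 + 2*p - 3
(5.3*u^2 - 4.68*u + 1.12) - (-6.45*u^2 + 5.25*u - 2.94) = 11.75*u^2 - 9.93*u + 4.06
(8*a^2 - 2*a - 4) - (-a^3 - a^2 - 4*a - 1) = a^3 + 9*a^2 + 2*a - 3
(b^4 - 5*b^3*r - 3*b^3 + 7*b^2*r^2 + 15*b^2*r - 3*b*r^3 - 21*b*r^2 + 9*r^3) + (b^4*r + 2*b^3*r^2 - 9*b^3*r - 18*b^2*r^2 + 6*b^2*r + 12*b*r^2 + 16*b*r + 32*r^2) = b^4*r + b^4 + 2*b^3*r^2 - 14*b^3*r - 3*b^3 - 11*b^2*r^2 + 21*b^2*r - 3*b*r^3 - 9*b*r^2 + 16*b*r + 9*r^3 + 32*r^2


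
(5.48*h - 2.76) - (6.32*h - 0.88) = -0.84*h - 1.88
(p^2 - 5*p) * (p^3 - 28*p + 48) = p^5 - 5*p^4 - 28*p^3 + 188*p^2 - 240*p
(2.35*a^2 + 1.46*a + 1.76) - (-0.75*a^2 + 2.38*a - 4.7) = 3.1*a^2 - 0.92*a + 6.46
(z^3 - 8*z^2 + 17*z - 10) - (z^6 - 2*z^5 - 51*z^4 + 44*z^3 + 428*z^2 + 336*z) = -z^6 + 2*z^5 + 51*z^4 - 43*z^3 - 436*z^2 - 319*z - 10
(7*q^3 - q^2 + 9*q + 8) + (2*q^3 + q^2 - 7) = 9*q^3 + 9*q + 1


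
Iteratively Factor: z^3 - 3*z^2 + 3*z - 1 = (z - 1)*(z^2 - 2*z + 1) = (z - 1)^2*(z - 1)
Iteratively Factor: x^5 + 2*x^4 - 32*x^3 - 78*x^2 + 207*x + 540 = (x + 3)*(x^4 - x^3 - 29*x^2 + 9*x + 180) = (x + 3)^2*(x^3 - 4*x^2 - 17*x + 60) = (x - 5)*(x + 3)^2*(x^2 + x - 12) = (x - 5)*(x - 3)*(x + 3)^2*(x + 4)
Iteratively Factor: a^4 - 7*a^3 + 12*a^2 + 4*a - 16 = (a + 1)*(a^3 - 8*a^2 + 20*a - 16) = (a - 4)*(a + 1)*(a^2 - 4*a + 4) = (a - 4)*(a - 2)*(a + 1)*(a - 2)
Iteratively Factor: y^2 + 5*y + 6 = (y + 3)*(y + 2)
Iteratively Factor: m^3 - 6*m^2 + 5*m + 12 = (m - 3)*(m^2 - 3*m - 4) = (m - 3)*(m + 1)*(m - 4)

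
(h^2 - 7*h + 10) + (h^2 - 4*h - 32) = 2*h^2 - 11*h - 22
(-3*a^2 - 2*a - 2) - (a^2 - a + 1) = -4*a^2 - a - 3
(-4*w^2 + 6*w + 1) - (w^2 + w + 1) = -5*w^2 + 5*w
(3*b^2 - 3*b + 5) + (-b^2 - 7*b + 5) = 2*b^2 - 10*b + 10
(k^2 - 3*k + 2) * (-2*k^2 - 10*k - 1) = -2*k^4 - 4*k^3 + 25*k^2 - 17*k - 2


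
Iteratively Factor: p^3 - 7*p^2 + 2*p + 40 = (p - 5)*(p^2 - 2*p - 8) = (p - 5)*(p - 4)*(p + 2)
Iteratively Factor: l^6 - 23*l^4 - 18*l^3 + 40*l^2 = (l)*(l^5 - 23*l^3 - 18*l^2 + 40*l) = l^2*(l^4 - 23*l^2 - 18*l + 40) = l^2*(l + 4)*(l^3 - 4*l^2 - 7*l + 10) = l^2*(l + 2)*(l + 4)*(l^2 - 6*l + 5) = l^2*(l - 5)*(l + 2)*(l + 4)*(l - 1)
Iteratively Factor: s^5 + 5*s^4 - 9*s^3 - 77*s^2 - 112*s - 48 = (s + 4)*(s^4 + s^3 - 13*s^2 - 25*s - 12) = (s + 3)*(s + 4)*(s^3 - 2*s^2 - 7*s - 4) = (s + 1)*(s + 3)*(s + 4)*(s^2 - 3*s - 4) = (s - 4)*(s + 1)*(s + 3)*(s + 4)*(s + 1)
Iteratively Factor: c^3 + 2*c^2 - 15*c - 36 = (c + 3)*(c^2 - c - 12) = (c + 3)^2*(c - 4)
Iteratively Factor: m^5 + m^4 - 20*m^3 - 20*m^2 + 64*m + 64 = (m + 2)*(m^4 - m^3 - 18*m^2 + 16*m + 32) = (m - 2)*(m + 2)*(m^3 + m^2 - 16*m - 16) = (m - 2)*(m + 1)*(m + 2)*(m^2 - 16) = (m - 2)*(m + 1)*(m + 2)*(m + 4)*(m - 4)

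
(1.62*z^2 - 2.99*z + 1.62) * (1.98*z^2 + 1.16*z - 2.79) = 3.2076*z^4 - 4.041*z^3 - 4.7806*z^2 + 10.2213*z - 4.5198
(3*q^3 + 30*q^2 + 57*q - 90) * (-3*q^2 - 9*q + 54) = -9*q^5 - 117*q^4 - 279*q^3 + 1377*q^2 + 3888*q - 4860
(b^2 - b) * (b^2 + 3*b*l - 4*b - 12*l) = b^4 + 3*b^3*l - 5*b^3 - 15*b^2*l + 4*b^2 + 12*b*l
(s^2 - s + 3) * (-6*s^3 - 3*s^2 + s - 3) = -6*s^5 + 3*s^4 - 14*s^3 - 13*s^2 + 6*s - 9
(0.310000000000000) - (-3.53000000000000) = 3.84000000000000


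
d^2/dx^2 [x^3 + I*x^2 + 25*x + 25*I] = 6*x + 2*I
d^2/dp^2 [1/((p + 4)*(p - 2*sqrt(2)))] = 2*((p + 4)^2 + (p + 4)*(p - 2*sqrt(2)) + (p - 2*sqrt(2))^2)/((p + 4)^3*(p - 2*sqrt(2))^3)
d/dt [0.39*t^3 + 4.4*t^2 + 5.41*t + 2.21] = 1.17*t^2 + 8.8*t + 5.41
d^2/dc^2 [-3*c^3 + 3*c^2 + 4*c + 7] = 6 - 18*c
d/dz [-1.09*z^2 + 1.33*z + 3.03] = 1.33 - 2.18*z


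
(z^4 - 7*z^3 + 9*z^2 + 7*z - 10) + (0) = z^4 - 7*z^3 + 9*z^2 + 7*z - 10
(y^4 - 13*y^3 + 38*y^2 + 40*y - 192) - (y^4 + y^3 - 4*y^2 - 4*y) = -14*y^3 + 42*y^2 + 44*y - 192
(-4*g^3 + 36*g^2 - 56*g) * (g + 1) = -4*g^4 + 32*g^3 - 20*g^2 - 56*g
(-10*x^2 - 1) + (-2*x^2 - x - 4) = -12*x^2 - x - 5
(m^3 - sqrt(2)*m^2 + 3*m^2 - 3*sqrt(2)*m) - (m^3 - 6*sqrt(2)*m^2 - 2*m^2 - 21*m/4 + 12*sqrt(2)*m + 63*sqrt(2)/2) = 5*m^2 + 5*sqrt(2)*m^2 - 15*sqrt(2)*m + 21*m/4 - 63*sqrt(2)/2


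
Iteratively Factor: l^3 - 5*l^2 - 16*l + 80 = (l - 5)*(l^2 - 16) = (l - 5)*(l + 4)*(l - 4)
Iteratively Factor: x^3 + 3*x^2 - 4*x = (x + 4)*(x^2 - x) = (x - 1)*(x + 4)*(x)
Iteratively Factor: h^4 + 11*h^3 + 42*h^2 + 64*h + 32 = (h + 4)*(h^3 + 7*h^2 + 14*h + 8) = (h + 2)*(h + 4)*(h^2 + 5*h + 4) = (h + 2)*(h + 4)^2*(h + 1)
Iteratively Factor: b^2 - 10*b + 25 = (b - 5)*(b - 5)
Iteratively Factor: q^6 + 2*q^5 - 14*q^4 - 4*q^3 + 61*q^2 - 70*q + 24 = (q + 4)*(q^5 - 2*q^4 - 6*q^3 + 20*q^2 - 19*q + 6) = (q + 3)*(q + 4)*(q^4 - 5*q^3 + 9*q^2 - 7*q + 2) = (q - 1)*(q + 3)*(q + 4)*(q^3 - 4*q^2 + 5*q - 2) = (q - 1)^2*(q + 3)*(q + 4)*(q^2 - 3*q + 2) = (q - 1)^3*(q + 3)*(q + 4)*(q - 2)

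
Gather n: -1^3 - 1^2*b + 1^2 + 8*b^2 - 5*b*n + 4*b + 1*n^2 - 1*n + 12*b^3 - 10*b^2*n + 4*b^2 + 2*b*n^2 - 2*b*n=12*b^3 + 12*b^2 + 3*b + n^2*(2*b + 1) + n*(-10*b^2 - 7*b - 1)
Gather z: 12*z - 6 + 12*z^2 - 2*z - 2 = 12*z^2 + 10*z - 8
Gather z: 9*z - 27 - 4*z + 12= 5*z - 15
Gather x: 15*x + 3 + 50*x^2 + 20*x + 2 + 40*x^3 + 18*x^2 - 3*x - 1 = 40*x^3 + 68*x^2 + 32*x + 4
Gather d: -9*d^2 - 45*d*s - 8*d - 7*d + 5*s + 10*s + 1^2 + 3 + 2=-9*d^2 + d*(-45*s - 15) + 15*s + 6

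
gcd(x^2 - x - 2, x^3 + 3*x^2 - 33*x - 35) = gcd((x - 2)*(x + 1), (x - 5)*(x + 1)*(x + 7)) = x + 1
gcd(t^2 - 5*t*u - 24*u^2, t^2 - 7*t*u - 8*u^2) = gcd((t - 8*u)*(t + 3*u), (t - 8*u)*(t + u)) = t - 8*u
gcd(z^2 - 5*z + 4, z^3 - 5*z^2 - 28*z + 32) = z - 1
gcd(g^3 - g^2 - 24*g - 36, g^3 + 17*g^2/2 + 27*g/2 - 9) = g + 3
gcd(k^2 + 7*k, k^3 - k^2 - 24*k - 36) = 1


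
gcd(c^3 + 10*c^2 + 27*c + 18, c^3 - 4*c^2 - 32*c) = 1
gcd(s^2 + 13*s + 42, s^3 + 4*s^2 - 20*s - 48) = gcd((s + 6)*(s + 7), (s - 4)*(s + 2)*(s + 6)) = s + 6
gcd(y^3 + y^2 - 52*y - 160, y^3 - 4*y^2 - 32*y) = y^2 - 4*y - 32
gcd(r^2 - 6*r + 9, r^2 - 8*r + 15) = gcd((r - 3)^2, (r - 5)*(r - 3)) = r - 3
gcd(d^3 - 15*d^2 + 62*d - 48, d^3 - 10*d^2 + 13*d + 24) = d - 8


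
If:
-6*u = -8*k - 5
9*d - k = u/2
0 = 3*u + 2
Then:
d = -35/216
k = -9/8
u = -2/3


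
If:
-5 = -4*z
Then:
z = 5/4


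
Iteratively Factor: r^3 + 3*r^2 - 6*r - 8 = (r - 2)*(r^2 + 5*r + 4) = (r - 2)*(r + 4)*(r + 1)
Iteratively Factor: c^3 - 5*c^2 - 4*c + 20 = (c + 2)*(c^2 - 7*c + 10) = (c - 2)*(c + 2)*(c - 5)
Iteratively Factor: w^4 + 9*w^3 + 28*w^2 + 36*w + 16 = (w + 4)*(w^3 + 5*w^2 + 8*w + 4) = (w + 2)*(w + 4)*(w^2 + 3*w + 2) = (w + 1)*(w + 2)*(w + 4)*(w + 2)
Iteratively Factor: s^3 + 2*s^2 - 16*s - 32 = (s - 4)*(s^2 + 6*s + 8) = (s - 4)*(s + 2)*(s + 4)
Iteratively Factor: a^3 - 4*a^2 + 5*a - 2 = (a - 1)*(a^2 - 3*a + 2) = (a - 2)*(a - 1)*(a - 1)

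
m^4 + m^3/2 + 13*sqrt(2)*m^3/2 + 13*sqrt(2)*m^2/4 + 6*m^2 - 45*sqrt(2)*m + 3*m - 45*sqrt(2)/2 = (m + 1/2)*(m - 3*sqrt(2)/2)*(m + 3*sqrt(2))*(m + 5*sqrt(2))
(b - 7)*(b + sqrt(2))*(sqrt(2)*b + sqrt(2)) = sqrt(2)*b^3 - 6*sqrt(2)*b^2 + 2*b^2 - 12*b - 7*sqrt(2)*b - 14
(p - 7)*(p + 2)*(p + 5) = p^3 - 39*p - 70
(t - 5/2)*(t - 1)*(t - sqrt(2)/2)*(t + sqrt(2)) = t^4 - 7*t^3/2 + sqrt(2)*t^3/2 - 7*sqrt(2)*t^2/4 + 3*t^2/2 + 5*sqrt(2)*t/4 + 7*t/2 - 5/2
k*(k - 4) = k^2 - 4*k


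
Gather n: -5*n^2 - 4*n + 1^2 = -5*n^2 - 4*n + 1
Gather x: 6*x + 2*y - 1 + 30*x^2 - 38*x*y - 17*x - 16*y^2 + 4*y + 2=30*x^2 + x*(-38*y - 11) - 16*y^2 + 6*y + 1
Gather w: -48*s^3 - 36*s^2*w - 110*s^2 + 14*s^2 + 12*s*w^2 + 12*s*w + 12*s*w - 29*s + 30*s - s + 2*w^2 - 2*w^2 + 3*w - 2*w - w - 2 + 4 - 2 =-48*s^3 - 96*s^2 + 12*s*w^2 + w*(-36*s^2 + 24*s)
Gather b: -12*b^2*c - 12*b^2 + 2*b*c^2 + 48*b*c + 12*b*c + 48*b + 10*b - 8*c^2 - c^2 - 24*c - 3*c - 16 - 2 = b^2*(-12*c - 12) + b*(2*c^2 + 60*c + 58) - 9*c^2 - 27*c - 18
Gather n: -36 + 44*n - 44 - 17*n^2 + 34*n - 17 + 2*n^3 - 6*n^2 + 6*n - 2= 2*n^3 - 23*n^2 + 84*n - 99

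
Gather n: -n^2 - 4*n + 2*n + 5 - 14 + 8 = -n^2 - 2*n - 1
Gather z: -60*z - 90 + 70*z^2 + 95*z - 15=70*z^2 + 35*z - 105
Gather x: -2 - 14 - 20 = -36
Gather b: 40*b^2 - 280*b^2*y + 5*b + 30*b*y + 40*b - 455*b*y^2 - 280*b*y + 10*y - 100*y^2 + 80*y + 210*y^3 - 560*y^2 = b^2*(40 - 280*y) + b*(-455*y^2 - 250*y + 45) + 210*y^3 - 660*y^2 + 90*y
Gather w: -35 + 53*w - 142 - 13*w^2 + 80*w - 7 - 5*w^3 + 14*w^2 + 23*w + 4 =-5*w^3 + w^2 + 156*w - 180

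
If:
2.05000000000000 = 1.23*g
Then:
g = 1.67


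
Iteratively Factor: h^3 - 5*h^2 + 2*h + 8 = (h + 1)*(h^2 - 6*h + 8) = (h - 4)*(h + 1)*(h - 2)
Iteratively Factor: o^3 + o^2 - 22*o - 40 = (o - 5)*(o^2 + 6*o + 8) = (o - 5)*(o + 4)*(o + 2)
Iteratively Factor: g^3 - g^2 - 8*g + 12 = (g + 3)*(g^2 - 4*g + 4) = (g - 2)*(g + 3)*(g - 2)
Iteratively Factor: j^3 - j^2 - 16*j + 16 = (j - 4)*(j^2 + 3*j - 4) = (j - 4)*(j + 4)*(j - 1)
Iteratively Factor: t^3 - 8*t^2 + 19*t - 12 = (t - 4)*(t^2 - 4*t + 3) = (t - 4)*(t - 3)*(t - 1)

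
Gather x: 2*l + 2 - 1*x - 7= 2*l - x - 5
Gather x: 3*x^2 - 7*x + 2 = 3*x^2 - 7*x + 2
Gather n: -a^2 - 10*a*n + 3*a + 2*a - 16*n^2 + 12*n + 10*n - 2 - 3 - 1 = -a^2 + 5*a - 16*n^2 + n*(22 - 10*a) - 6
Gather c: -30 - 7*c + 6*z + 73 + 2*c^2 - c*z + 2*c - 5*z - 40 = 2*c^2 + c*(-z - 5) + z + 3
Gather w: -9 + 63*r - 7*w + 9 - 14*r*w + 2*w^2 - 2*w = 63*r + 2*w^2 + w*(-14*r - 9)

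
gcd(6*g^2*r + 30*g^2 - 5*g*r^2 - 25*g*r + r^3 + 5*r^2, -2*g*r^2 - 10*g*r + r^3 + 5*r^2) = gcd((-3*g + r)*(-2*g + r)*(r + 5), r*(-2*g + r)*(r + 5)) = -2*g*r - 10*g + r^2 + 5*r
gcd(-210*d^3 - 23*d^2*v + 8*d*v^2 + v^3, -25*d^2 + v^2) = -5*d + v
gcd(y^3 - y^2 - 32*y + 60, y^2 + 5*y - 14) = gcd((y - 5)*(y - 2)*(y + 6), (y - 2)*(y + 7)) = y - 2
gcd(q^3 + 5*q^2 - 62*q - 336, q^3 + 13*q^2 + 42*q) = q^2 + 13*q + 42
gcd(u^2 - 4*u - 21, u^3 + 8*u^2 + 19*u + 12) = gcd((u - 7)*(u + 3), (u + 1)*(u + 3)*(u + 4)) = u + 3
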